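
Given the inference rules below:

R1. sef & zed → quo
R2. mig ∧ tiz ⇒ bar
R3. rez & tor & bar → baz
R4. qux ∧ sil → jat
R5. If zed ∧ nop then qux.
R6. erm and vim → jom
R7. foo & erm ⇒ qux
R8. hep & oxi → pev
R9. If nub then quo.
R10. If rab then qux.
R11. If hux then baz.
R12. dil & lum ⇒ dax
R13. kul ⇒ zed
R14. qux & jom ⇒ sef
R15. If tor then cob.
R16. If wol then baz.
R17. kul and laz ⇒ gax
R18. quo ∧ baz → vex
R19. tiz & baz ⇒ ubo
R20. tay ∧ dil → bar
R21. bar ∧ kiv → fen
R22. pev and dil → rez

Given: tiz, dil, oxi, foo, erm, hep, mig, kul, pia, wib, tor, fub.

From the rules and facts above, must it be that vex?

No

Forward chaining from the given facts derives: bar, qux, pev, zed, cob, rez, baz, ubo.
The only rule concluding vex is R18, which needs quo; that is never established.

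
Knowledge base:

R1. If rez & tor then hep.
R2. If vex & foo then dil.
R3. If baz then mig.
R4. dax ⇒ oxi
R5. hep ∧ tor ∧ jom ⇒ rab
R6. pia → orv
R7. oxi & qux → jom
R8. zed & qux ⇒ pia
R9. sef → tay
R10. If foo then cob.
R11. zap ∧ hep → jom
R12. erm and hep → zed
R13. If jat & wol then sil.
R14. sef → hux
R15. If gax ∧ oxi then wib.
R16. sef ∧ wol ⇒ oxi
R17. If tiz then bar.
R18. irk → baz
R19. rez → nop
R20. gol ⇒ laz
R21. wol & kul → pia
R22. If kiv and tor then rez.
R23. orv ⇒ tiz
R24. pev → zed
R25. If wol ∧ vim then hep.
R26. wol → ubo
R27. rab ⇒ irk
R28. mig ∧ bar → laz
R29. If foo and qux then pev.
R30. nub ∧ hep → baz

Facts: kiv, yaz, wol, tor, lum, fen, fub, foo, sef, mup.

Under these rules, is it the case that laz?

No

Forward chaining from the given facts derives: tay, cob, hux, oxi, rez, ubo, hep, nop.
Rules concluding laz: R20 needs gol; R28 needs mig — none of these are established.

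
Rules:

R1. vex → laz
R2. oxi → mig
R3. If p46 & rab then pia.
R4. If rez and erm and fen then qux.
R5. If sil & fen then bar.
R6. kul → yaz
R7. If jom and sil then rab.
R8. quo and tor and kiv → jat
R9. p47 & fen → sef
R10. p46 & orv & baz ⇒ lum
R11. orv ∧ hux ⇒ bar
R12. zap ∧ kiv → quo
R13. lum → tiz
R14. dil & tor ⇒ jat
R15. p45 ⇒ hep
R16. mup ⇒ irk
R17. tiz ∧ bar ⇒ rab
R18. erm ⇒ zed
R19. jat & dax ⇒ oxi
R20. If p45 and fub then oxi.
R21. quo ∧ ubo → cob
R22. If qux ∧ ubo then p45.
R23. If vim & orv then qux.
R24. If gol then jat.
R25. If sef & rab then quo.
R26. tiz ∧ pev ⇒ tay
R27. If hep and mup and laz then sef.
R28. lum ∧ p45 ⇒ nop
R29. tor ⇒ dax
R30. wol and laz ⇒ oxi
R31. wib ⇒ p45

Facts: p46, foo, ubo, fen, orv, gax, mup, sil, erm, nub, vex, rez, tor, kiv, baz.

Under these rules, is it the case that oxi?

Yes

laz  (by R1: vex)
qux  (by R4: rez, erm, fen)
bar  (by R5: sil, fen)
lum  (by R10: p46, orv, baz)
tiz  (by R13: lum)
rab  (by R17: tiz, bar)
p45  (by R22: qux, ubo)
dax  (by R29: tor)
hep  (by R15: p45)
sef  (by R27: hep, mup, laz)
quo  (by R25: sef, rab)
jat  (by R8: quo, tor, kiv)
oxi  (by R19: jat, dax)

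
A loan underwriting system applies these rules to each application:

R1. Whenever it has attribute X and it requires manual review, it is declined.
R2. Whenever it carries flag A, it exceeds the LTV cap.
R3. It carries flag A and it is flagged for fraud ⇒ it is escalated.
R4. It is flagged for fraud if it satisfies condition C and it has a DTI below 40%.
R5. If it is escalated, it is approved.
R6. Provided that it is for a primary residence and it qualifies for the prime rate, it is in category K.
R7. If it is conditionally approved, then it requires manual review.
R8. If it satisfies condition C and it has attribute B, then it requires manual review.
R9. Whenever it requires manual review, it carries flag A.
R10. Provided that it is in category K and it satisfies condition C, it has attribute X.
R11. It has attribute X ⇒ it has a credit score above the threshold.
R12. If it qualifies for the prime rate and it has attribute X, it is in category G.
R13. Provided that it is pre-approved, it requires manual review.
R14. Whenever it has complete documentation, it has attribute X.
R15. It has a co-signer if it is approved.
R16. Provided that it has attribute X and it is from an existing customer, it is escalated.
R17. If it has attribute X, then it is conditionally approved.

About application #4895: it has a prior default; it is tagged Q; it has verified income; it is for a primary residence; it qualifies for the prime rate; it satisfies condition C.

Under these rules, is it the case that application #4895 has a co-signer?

Forward chaining from the given facts derives: is in category K, has attribute X, has a credit score above the threshold, is in category G, is conditionally approved, requires manual review, carries flag A, is declined, exceeds the LTV cap.
The only rule concluding "it has a co-signer" is R15, which needs "it is approved"; that is never established.

No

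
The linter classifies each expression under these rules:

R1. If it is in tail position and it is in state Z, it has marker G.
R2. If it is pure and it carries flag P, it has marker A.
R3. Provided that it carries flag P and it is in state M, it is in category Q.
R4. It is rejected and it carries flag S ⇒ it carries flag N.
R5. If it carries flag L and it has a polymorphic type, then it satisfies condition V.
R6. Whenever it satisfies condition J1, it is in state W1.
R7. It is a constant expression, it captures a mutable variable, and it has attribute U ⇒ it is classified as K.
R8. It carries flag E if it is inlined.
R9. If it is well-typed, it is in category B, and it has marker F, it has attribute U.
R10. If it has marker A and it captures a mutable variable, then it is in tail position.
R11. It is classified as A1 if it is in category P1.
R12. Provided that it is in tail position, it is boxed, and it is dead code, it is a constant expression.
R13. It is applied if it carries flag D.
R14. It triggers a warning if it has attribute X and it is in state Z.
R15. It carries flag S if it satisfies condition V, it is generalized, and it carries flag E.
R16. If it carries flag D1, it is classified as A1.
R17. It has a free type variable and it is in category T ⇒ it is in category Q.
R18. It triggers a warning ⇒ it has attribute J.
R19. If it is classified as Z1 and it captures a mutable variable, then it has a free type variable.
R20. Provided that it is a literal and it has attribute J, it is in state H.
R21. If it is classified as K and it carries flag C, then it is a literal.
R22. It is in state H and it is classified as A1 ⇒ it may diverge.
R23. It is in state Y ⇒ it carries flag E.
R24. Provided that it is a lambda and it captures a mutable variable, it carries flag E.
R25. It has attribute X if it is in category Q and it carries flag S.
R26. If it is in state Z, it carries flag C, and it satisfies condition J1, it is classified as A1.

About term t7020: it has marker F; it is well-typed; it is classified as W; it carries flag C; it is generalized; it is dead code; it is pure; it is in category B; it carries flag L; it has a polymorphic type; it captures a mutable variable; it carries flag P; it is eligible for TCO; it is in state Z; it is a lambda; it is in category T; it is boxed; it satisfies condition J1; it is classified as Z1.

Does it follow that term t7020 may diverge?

Yes

By R2 (it is pure, it carries flag P): it has marker A.
By R5 (it carries flag L, it has a polymorphic type): it satisfies condition V.
By R9 (it is well-typed, it is in category B, it has marker F): it has attribute U.
By R10 (it has marker A, it captures a mutable variable): it is in tail position.
By R12 (it is in tail position, it is boxed, it is dead code): it is a constant expression.
By R19 (it is classified as Z1, it captures a mutable variable): it has a free type variable.
By R24 (it is a lambda, it captures a mutable variable): it carries flag E.
By R26 (it is in state Z, it carries flag C, it satisfies condition J1): it is classified as A1.
By R7 (it is a constant expression, it captures a mutable variable, it has attribute U): it is classified as K.
By R15 (it satisfies condition V, it is generalized, it carries flag E): it carries flag S.
By R17 (it has a free type variable, it is in category T): it is in category Q.
By R21 (it is classified as K, it carries flag C): it is a literal.
By R25 (it is in category Q, it carries flag S): it has attribute X.
By R14 (it has attribute X, it is in state Z): it triggers a warning.
By R18 (it triggers a warning): it has attribute J.
By R20 (it is a literal, it has attribute J): it is in state H.
By R22 (it is in state H, it is classified as A1): it may diverge.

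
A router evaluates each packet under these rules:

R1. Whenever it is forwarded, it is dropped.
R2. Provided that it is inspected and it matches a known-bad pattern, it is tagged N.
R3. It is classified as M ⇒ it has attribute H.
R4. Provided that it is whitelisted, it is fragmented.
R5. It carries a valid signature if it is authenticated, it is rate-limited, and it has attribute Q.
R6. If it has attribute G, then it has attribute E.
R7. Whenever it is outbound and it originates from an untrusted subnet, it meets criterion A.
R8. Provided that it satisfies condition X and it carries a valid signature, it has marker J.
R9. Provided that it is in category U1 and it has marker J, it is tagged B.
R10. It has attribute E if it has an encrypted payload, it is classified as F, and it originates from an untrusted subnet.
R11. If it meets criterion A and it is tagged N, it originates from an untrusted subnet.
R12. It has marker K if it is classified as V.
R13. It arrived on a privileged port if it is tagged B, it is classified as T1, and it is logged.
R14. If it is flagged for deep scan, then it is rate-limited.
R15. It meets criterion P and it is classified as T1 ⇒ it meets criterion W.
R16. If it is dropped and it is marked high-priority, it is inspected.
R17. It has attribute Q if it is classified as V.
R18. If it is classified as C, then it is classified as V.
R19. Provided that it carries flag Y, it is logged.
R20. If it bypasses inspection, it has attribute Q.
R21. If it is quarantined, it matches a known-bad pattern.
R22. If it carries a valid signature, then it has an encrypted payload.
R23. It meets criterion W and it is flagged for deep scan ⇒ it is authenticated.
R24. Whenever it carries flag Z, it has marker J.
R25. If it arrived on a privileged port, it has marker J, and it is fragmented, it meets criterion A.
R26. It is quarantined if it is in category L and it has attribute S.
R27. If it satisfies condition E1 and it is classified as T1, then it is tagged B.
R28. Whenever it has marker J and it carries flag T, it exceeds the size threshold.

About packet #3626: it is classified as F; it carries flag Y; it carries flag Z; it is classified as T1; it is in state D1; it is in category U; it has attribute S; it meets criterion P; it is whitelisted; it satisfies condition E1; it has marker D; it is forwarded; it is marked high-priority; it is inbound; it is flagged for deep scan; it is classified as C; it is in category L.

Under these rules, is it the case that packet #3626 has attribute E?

Yes

By R1 (it is forwarded): it is dropped.
By R4 (it is whitelisted): it is fragmented.
By R14 (it is flagged for deep scan): it is rate-limited.
By R15 (it meets criterion P, it is classified as T1): it meets criterion W.
By R16 (it is dropped, it is marked high-priority): it is inspected.
By R18 (it is classified as C): it is classified as V.
By R19 (it carries flag Y): it is logged.
By R23 (it meets criterion W, it is flagged for deep scan): it is authenticated.
By R24 (it carries flag Z): it has marker J.
By R26 (it is in category L, it has attribute S): it is quarantined.
By R27 (it satisfies condition E1, it is classified as T1): it is tagged B.
By R13 (it is tagged B, it is classified as T1, it is logged): it arrived on a privileged port.
By R17 (it is classified as V): it has attribute Q.
By R21 (it is quarantined): it matches a known-bad pattern.
By R25 (it arrived on a privileged port, it has marker J, it is fragmented): it meets criterion A.
By R2 (it is inspected, it matches a known-bad pattern): it is tagged N.
By R5 (it is authenticated, it is rate-limited, it has attribute Q): it carries a valid signature.
By R11 (it meets criterion A, it is tagged N): it originates from an untrusted subnet.
By R22 (it carries a valid signature): it has an encrypted payload.
By R10 (it has an encrypted payload, it is classified as F, it originates from an untrusted subnet): it has attribute E.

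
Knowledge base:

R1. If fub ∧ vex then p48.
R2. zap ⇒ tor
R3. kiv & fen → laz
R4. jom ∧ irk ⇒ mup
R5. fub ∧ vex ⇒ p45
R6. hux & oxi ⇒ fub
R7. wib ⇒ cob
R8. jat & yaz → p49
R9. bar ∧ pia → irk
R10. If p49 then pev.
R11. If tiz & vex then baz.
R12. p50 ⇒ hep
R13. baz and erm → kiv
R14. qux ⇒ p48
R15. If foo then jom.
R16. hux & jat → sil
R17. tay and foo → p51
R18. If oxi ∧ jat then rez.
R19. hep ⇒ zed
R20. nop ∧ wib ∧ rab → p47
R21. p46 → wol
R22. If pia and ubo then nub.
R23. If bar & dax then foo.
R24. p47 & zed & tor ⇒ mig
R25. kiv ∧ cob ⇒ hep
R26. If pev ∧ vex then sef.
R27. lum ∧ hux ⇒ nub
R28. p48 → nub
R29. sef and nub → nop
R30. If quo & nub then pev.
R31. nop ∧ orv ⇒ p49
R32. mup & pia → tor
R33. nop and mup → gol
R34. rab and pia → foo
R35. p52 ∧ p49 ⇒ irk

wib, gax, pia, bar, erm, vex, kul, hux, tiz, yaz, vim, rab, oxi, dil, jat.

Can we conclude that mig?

Yes

fub  (by R6: hux, oxi)
cob  (by R7: wib)
p49  (by R8: jat, yaz)
irk  (by R9: bar, pia)
pev  (by R10: p49)
baz  (by R11: tiz, vex)
kiv  (by R13: baz, erm)
hep  (by R25: kiv, cob)
sef  (by R26: pev, vex)
foo  (by R34: rab, pia)
p48  (by R1: fub, vex)
jom  (by R15: foo)
zed  (by R19: hep)
nub  (by R28: p48)
nop  (by R29: sef, nub)
mup  (by R4: jom, irk)
p47  (by R20: nop, wib, rab)
tor  (by R32: mup, pia)
mig  (by R24: p47, zed, tor)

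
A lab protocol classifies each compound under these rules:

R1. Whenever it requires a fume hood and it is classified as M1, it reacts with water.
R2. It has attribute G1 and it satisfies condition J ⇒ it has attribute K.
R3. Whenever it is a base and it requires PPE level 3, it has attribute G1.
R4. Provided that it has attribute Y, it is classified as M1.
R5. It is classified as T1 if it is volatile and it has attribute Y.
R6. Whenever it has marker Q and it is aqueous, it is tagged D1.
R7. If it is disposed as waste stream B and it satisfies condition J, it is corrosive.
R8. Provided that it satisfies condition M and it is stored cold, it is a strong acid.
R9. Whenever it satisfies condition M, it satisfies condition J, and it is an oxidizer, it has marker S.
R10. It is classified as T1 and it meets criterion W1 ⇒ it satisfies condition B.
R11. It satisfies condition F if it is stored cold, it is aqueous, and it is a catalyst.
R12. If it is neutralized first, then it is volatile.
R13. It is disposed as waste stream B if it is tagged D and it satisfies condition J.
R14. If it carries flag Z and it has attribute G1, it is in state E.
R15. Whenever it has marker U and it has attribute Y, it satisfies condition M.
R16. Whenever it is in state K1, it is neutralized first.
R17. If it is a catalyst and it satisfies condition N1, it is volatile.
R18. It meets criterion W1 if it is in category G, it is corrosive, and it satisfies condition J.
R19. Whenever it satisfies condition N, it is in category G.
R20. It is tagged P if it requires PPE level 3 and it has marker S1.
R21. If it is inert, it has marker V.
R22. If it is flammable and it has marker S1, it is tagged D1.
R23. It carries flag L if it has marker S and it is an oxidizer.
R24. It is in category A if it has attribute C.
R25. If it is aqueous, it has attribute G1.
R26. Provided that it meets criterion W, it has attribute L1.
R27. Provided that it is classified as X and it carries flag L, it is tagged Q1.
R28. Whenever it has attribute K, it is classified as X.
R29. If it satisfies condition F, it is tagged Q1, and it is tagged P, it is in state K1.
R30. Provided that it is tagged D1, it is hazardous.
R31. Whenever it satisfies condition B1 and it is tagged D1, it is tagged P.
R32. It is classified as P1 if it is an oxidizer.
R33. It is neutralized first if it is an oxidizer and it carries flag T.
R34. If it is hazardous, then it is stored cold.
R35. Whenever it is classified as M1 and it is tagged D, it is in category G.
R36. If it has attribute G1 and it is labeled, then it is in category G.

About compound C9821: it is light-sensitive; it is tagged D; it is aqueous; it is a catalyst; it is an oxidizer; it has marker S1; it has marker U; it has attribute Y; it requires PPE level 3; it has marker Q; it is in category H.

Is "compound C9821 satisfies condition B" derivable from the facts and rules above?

No

Forward chaining from the given facts derives: is classified as M1, is tagged D1, satisfies condition M, is tagged P, has attribute G1, is hazardous, is classified as P1, is stored cold, is in category G, is a strong acid, satisfies condition F.
The only rule concluding "it satisfies condition B" is R10, which needs "it is classified as T1"; that is never established.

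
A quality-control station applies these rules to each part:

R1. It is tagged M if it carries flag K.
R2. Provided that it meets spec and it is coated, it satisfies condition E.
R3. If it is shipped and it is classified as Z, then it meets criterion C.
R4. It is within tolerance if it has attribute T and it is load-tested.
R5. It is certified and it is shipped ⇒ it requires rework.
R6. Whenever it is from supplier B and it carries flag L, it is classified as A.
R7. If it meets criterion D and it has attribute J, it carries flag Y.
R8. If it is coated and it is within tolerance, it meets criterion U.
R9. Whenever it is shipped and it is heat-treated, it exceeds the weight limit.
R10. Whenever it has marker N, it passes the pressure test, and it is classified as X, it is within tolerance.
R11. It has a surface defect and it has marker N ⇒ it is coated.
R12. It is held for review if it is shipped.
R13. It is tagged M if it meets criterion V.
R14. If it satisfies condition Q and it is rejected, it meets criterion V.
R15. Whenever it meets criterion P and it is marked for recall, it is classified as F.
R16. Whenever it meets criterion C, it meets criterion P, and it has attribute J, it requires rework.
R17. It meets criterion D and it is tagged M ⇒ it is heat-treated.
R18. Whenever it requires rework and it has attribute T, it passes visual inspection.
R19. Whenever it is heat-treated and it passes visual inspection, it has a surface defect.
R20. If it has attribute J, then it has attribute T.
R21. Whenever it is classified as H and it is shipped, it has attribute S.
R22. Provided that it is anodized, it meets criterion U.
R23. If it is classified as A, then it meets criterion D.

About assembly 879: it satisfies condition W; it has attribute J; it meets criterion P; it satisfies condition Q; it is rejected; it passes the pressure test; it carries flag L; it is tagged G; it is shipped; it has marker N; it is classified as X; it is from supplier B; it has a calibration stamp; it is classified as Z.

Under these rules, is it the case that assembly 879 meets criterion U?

By R3 (it is shipped, it is classified as Z): it meets criterion C.
By R6 (it is from supplier B, it carries flag L): it is classified as A.
By R10 (it has marker N, it passes the pressure test, it is classified as X): it is within tolerance.
By R14 (it satisfies condition Q, it is rejected): it meets criterion V.
By R16 (it meets criterion C, it meets criterion P, it has attribute J): it requires rework.
By R20 (it has attribute J): it has attribute T.
By R23 (it is classified as A): it meets criterion D.
By R13 (it meets criterion V): it is tagged M.
By R17 (it meets criterion D, it is tagged M): it is heat-treated.
By R18 (it requires rework, it has attribute T): it passes visual inspection.
By R19 (it is heat-treated, it passes visual inspection): it has a surface defect.
By R11 (it has a surface defect, it has marker N): it is coated.
By R8 (it is coated, it is within tolerance): it meets criterion U.

Yes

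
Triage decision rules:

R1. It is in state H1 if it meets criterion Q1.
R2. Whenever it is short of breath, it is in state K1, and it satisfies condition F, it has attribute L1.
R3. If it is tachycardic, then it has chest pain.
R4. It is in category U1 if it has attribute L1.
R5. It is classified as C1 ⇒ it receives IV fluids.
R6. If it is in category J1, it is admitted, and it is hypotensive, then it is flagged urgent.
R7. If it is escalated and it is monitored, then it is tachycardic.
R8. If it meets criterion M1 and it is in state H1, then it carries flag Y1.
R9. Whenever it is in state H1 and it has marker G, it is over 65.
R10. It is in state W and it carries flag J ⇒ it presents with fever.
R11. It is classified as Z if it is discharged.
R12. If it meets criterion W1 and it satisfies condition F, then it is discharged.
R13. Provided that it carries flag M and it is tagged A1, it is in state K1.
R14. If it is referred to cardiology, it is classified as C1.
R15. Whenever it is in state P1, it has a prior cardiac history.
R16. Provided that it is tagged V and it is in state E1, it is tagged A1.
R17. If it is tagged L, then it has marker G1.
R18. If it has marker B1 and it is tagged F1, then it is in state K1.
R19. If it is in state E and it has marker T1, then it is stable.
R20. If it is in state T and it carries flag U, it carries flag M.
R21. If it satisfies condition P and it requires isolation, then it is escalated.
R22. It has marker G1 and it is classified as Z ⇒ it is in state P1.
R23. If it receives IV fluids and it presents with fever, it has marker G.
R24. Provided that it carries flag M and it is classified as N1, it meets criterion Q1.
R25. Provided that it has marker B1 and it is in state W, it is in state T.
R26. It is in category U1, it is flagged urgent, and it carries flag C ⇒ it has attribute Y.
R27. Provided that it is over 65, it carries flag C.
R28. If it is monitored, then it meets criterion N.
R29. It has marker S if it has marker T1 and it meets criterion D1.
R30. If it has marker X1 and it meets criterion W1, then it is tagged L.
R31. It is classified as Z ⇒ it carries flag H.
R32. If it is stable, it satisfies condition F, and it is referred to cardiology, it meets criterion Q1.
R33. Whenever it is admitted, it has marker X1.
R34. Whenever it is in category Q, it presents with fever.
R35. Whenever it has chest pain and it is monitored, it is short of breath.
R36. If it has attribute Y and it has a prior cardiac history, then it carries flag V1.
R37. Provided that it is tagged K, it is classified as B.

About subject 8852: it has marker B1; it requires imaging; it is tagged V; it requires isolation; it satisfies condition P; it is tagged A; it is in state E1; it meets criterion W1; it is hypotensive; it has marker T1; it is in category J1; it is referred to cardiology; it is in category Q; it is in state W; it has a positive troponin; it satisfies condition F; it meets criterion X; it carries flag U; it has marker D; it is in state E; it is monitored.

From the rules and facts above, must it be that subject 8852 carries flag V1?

Forward chaining from the given facts derives: is discharged, is classified as C1, is tagged A1, is stable, is escalated, is in state T, meets criterion N, meets criterion Q1, presents with fever, is in state H1, receives IV fluids, is tachycardic, is classified as Z, carries flag M, has marker G, carries flag H, has chest pain, is over 65, is in state K1, carries flag C, is short of breath, has attribute L1, is in category U1.
The only rule concluding "it carries flag V1" is R36, which needs "it has attribute Y"; that is never established.

No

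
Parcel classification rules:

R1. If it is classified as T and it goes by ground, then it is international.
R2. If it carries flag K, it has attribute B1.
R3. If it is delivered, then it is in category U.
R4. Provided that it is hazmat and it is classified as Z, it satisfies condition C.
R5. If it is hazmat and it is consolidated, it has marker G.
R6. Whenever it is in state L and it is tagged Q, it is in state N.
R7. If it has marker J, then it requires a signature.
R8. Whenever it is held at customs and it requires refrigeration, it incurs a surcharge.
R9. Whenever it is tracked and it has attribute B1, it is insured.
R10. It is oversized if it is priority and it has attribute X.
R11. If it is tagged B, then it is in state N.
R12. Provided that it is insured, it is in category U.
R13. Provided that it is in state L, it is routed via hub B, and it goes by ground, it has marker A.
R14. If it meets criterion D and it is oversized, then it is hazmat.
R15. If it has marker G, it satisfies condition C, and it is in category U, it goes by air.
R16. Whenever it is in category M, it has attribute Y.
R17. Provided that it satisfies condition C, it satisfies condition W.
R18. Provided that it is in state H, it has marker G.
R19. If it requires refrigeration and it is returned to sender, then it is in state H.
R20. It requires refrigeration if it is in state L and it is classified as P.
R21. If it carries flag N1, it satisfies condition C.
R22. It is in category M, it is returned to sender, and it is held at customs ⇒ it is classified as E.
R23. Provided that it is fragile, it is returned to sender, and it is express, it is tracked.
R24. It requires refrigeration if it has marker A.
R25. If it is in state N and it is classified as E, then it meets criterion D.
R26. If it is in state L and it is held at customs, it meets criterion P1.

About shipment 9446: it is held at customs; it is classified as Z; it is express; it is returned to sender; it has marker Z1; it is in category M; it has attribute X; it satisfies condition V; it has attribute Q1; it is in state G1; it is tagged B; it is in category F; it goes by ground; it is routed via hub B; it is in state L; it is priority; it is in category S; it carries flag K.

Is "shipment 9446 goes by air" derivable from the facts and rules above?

Forward chaining from the given facts derives: has attribute B1, is oversized, is in state N, has marker A, has attribute Y, is classified as E, requires refrigeration, meets criterion D, meets criterion P1, incurs a surcharge, is hazmat, is in state H, satisfies condition C, satisfies condition W, has marker G.
The only rule concluding "it goes by air" is R15, which needs "it is in category U"; that is never established.

No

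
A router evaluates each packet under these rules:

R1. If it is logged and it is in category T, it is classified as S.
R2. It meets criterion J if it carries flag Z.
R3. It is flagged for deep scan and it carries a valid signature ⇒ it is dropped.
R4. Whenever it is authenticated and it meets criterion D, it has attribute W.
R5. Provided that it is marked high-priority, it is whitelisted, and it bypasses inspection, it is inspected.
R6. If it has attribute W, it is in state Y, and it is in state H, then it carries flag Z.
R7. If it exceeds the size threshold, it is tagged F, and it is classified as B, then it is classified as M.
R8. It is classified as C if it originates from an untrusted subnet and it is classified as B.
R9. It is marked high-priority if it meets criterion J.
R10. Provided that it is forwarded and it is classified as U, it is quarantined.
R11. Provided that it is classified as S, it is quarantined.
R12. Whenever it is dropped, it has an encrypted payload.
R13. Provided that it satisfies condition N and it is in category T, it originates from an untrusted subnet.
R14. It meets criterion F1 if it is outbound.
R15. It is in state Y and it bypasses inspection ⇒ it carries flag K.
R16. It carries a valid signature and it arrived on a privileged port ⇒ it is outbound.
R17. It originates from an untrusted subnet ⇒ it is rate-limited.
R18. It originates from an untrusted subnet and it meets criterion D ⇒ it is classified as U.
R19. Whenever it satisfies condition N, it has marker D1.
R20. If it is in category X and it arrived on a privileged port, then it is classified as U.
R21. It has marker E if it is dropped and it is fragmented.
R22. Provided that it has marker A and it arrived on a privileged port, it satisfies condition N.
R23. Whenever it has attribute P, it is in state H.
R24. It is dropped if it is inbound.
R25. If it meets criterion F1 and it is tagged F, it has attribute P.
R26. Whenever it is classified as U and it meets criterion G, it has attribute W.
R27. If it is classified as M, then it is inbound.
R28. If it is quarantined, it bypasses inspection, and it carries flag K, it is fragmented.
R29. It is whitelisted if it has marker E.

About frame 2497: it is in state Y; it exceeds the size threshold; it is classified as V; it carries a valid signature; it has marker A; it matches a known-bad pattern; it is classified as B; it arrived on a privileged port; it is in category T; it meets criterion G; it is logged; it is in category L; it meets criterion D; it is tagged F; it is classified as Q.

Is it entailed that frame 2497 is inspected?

Forward chaining from the given facts derives: is classified as S, is classified as M, is quarantined, is outbound, satisfies condition N, is inbound, originates from an untrusted subnet, meets criterion F1, is rate-limited, is classified as U, has marker D1, is dropped, has attribute P, has attribute W, is classified as C, has an encrypted payload, is in state H, carries flag Z, meets criterion J, is marked high-priority.
The only rule concluding "it is inspected" is R5, which needs "it is whitelisted"; that is never established.

No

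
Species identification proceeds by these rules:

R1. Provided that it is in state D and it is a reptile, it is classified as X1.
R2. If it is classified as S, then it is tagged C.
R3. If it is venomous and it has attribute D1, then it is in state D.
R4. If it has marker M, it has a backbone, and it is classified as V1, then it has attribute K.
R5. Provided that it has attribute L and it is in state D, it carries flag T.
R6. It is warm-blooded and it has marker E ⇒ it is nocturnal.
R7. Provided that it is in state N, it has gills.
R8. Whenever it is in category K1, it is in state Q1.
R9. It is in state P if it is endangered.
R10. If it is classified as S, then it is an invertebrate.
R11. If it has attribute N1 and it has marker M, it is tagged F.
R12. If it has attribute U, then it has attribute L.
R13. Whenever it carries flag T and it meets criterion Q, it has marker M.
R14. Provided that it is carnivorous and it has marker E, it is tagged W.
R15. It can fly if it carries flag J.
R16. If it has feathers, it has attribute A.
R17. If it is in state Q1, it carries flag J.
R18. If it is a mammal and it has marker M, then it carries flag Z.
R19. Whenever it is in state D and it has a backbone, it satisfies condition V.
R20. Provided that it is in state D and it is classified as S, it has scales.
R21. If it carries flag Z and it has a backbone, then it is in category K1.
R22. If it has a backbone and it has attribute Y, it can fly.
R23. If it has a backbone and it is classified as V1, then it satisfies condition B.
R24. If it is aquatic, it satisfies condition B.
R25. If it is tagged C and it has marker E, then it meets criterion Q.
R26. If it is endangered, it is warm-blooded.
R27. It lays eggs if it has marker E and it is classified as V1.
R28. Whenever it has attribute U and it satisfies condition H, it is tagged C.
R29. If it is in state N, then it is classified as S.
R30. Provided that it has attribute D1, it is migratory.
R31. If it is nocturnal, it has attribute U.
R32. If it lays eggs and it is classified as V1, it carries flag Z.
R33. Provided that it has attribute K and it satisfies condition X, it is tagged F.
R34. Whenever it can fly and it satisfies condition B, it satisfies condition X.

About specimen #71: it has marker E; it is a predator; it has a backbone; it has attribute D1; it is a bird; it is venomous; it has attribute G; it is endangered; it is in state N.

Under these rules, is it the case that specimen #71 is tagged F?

No

Forward chaining from the given facts derives: is in state D, has gills, is in state P, satisfies condition V, is warm-blooded, is classified as S, is migratory, is tagged C, is nocturnal, is an invertebrate, has scales, meets criterion Q, has attribute U, has attribute L, carries flag T, has marker M.
Rules concluding "it is tagged F": R11 needs "it has attribute N1"; R33 needs "it has attribute K" — none of these are established.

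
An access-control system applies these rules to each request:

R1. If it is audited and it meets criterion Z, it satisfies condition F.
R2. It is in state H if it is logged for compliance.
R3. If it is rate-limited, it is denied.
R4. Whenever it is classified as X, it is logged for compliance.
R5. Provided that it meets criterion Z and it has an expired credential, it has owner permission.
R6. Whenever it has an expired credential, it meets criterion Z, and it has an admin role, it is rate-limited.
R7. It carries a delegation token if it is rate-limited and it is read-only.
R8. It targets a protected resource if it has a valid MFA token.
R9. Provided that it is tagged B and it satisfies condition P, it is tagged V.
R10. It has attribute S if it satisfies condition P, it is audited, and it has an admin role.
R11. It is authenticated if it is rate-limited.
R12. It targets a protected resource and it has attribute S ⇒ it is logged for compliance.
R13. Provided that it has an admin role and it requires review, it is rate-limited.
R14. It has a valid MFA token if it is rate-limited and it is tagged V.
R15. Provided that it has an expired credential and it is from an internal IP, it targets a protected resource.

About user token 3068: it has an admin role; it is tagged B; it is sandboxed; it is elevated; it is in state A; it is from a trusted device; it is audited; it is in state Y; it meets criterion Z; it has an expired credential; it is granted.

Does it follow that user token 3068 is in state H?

Forward chaining from the given facts derives: satisfies condition F, has owner permission, is rate-limited, is authenticated, is denied.
The only rule concluding "it is in state H" is R2, which needs "it is logged for compliance"; that is never established.

No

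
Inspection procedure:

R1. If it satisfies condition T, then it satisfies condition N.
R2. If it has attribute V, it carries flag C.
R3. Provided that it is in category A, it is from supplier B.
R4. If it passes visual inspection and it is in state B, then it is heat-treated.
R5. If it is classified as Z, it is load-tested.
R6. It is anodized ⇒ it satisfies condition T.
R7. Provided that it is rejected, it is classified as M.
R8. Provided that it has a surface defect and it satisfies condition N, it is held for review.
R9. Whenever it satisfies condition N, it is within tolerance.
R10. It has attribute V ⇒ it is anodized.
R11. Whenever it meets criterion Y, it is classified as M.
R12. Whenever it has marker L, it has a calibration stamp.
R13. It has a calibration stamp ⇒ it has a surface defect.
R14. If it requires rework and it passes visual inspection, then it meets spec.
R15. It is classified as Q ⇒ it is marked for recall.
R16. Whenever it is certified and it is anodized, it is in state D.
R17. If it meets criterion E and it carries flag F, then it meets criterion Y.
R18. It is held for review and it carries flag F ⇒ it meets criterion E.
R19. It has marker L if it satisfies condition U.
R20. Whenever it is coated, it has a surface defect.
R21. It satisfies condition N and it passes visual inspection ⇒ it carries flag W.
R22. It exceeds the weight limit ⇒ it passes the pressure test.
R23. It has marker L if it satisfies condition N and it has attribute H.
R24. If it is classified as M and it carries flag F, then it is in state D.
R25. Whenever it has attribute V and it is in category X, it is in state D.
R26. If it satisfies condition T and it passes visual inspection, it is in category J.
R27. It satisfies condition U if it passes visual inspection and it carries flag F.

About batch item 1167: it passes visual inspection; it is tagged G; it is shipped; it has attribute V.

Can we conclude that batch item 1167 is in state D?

Forward chaining from the given facts derives: carries flag C, is anodized, satisfies condition T, is in category J, satisfies condition N, is within tolerance, carries flag W.
Rules concluding "it is in state D": R16 needs "it is certified"; R24 needs "it is classified as M"; R25 needs "it is in category X" — none of these are established.

No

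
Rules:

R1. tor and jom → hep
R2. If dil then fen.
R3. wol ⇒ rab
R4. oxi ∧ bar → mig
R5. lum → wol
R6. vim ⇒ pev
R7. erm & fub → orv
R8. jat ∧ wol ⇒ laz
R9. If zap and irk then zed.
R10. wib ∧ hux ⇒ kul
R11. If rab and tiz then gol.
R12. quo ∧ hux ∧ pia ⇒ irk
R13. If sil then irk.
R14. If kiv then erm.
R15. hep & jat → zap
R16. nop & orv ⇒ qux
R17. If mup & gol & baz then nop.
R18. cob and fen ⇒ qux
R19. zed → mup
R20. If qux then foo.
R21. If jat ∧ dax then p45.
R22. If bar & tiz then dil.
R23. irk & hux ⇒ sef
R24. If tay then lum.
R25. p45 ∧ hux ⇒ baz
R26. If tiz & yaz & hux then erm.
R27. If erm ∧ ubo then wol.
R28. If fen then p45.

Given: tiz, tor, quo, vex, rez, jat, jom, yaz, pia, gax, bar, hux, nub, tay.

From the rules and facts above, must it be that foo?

Forward chaining from the given facts derives: hep, irk, zap, dil, sef, lum, erm, fen, wol, laz, zed, mup, p45, rab, gol, baz, nop.
The only rule concluding foo is R20, which needs qux; that is never established.

No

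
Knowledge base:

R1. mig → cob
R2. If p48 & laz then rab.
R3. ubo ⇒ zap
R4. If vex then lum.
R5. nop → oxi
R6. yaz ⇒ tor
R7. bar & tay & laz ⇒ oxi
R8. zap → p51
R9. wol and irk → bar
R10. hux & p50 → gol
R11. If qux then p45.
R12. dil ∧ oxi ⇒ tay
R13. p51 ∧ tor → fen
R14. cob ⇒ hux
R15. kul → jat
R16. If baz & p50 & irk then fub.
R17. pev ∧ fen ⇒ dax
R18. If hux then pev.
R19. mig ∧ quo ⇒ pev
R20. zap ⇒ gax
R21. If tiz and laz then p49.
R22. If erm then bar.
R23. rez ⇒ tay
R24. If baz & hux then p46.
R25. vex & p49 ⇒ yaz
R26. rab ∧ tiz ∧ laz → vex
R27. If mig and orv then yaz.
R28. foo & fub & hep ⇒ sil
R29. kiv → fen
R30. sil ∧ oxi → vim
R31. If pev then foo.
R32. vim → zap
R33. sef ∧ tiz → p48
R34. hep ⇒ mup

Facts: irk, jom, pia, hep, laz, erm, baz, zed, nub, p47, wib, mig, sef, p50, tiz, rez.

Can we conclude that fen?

cob  (by R1: mig)
hux  (by R14: cob)
fub  (by R16: baz, p50, irk)
pev  (by R18: hux)
p49  (by R21: tiz, laz)
bar  (by R22: erm)
tay  (by R23: rez)
foo  (by R31: pev)
p48  (by R33: sef, tiz)
rab  (by R2: p48, laz)
oxi  (by R7: bar, tay, laz)
vex  (by R26: rab, tiz, laz)
sil  (by R28: foo, fub, hep)
vim  (by R30: sil, oxi)
zap  (by R32: vim)
p51  (by R8: zap)
yaz  (by R25: vex, p49)
tor  (by R6: yaz)
fen  (by R13: p51, tor)

Yes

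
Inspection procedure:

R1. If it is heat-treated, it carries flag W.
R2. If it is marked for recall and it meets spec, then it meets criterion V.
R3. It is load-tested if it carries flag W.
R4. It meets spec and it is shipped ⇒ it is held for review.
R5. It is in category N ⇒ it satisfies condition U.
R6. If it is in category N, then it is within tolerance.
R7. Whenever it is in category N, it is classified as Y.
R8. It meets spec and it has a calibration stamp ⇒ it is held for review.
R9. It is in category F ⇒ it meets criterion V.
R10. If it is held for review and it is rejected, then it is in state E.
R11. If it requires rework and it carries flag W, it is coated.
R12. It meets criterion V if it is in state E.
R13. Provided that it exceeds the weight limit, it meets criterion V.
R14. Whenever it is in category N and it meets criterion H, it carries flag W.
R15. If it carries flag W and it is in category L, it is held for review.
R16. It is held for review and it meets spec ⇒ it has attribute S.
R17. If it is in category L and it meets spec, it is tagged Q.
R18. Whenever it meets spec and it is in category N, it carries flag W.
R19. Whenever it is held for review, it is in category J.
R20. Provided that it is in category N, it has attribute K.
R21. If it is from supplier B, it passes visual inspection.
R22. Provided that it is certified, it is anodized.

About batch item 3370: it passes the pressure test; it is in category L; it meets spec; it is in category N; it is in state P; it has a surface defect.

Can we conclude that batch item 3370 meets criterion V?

No

Forward chaining from the given facts derives: satisfies condition U, is within tolerance, is classified as Y, is tagged Q, carries flag W, has attribute K, is load-tested, is held for review, has attribute S, is in category J.
Rules concluding "it meets criterion V": R2 needs "it is marked for recall"; R9 needs "it is in category F"; R12 needs "it is in state E"; R13 needs "it exceeds the weight limit" — none of these are established.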